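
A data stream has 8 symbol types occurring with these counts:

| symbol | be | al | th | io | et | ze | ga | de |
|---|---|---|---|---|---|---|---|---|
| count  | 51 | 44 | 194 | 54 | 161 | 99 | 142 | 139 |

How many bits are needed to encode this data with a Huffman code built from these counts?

2541

Greedily combine the two least-frequent nodes:
combine al(44), be(51) → 95
combine io(54), 95 → 149
combine ze(99), de(139) → 238
combine ga(142), 149 → 291
combine et(161), th(194) → 355
combine 238, 291 → 529
combine 355, 529 → 884
Total encoded bits = sum of merged weights = 95 + 149 + 238 + 291 + 355 + 529 + 884 = 2541.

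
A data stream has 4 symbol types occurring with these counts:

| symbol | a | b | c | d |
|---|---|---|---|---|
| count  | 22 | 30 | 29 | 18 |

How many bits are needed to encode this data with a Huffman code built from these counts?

Merge the two smallest weights repeatedly:
combine d(18), a(22) → 40
combine c(29), b(30) → 59
combine 40, 59 → 99
Total encoded bits = sum of merged weights = 40 + 59 + 99 = 198.

198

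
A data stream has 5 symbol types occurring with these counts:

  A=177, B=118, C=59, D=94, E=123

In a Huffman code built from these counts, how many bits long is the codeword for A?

Build the tree from the bottom:
C(59) + D(94) → 153
B(118) + E(123) → 241
153 + A(177) → 330
241 + 330 → 571
A's leaf is at depth 2, giving a 2-bit codeword.

2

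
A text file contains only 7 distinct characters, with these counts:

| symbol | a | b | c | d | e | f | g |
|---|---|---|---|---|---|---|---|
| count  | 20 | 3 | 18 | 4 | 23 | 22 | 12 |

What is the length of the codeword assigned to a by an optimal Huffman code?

2

Huffman merges, smallest pair first:
b(3) + d(4) → 7
7 + g(12) → 19
c(18) + 19 → 37
a(20) + f(22) → 42
e(23) + 37 → 60
42 + 60 → 102
The subtree containing a is merged 2 times, so code length = 2.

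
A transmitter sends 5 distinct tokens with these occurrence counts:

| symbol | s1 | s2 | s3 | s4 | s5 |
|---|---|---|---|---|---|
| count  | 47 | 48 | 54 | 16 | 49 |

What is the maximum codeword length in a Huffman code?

3

Merge the two lowest-weight nodes at each step:
merge s4(16) and s1(47): 63
merge s2(48) and s5(49): 97
merge s3(54) and 63: 117
merge 97 and 117: 214
The first pair merged (s4, s1) ends up deepest, at depth 3.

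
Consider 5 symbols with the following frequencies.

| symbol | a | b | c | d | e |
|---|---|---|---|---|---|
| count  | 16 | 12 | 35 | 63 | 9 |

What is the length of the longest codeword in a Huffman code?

4

Merge the two lowest-weight nodes at each step:
e(9) + b(12) → 21
a(16) + 21 → 37
c(35) + 37 → 72
d(63) + 72 → 135
The first pair merged (e, b) ends up deepest, at depth 4.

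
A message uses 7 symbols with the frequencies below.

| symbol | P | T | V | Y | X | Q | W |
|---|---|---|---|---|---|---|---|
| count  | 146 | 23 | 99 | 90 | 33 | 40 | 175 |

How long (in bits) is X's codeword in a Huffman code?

Repeatedly merge the two smallest:
merge T(23) and X(33): 56
merge Q(40) and 56: 96
merge Y(90) and 96: 186
merge V(99) and P(146): 245
merge W(175) and 186: 361
merge 245 and 361: 606
X sits 5 levels below the root, so its codeword is 5 bits.

5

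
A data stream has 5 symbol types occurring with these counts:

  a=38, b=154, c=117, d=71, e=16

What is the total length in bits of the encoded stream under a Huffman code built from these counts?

817

Merge the two smallest weights repeatedly:
merge e(16) and a(38): 54
merge 54 and d(71): 125
merge c(117) and 125: 242
merge b(154) and 242: 396
Each symbol's bit-cost is frequency × depth; summing gives 817 bits (equivalently 54 + 125 + 242 + 396).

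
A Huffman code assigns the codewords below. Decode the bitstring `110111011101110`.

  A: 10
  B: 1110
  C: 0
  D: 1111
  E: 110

EBBB

Read left to right; each codeword is recognised as soon as it completes (prefix code):
  110→E | 1110→B | 1110→B | 1110→B
Decoded message: EBBB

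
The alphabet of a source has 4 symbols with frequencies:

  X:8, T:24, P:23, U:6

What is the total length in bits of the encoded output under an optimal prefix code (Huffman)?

Merge the two smallest weights repeatedly:
U(6) + X(8) → 14
14 + P(23) → 37
T(24) + 37 → 61
Total encoded bits = sum of merged weights = 14 + 37 + 61 = 112.

112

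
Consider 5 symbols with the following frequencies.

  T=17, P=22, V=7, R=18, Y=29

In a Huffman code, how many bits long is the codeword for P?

2

Repeatedly merge the two smallest:
combine V(7), T(17) → 24
combine R(18), P(22) → 40
combine 24, Y(29) → 53
combine 40, 53 → 93
P's leaf is at depth 2, giving a 2-bit codeword.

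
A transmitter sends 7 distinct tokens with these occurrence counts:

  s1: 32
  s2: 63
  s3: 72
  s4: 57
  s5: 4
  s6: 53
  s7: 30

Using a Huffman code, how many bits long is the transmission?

Greedily combine the two least-frequent nodes:
combine s5(4), s7(30) → 34
combine s1(32), 34 → 66
combine s6(53), s4(57) → 110
combine s2(63), 66 → 129
combine s3(72), 110 → 182
combine 129, 182 → 311
Each symbol's bit-cost is frequency × depth; summing gives 832 bits (equivalently 34 + 66 + 110 + 129 + 182 + 311).

832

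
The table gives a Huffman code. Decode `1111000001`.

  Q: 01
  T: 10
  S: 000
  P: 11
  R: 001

Read left to right; each codeword is recognised as soon as it completes (prefix code):
  11→P | 11→P | 000→S | 001→R
Decoded message: PPSR

PPSR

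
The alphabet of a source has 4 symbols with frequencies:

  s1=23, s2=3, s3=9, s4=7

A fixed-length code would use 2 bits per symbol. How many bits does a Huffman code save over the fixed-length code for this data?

13

Fixed-length: 2 bits × 42 symbols = 84 bits.
Huffman merges:
combine s2(3), s4(7) → 10
combine s3(9), 10 → 19
combine 19, s1(23) → 42
Huffman total = 10 + 19 + 42 = 71 bits.
Saving = 84 − 71 = 13 bits.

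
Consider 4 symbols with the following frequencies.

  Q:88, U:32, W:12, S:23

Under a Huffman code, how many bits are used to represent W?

Repeatedly merge the two smallest:
combine W(12), S(23) → 35
combine U(32), 35 → 67
combine 67, Q(88) → 155
W's leaf is at depth 3, giving a 3-bit codeword.

3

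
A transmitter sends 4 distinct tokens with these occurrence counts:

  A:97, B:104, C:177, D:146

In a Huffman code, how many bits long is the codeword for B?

Huffman merges, smallest pair first:
A(97) + B(104) → 201
D(146) + C(177) → 323
201 + 323 → 524
The subtree containing B is merged 2 times, so code length = 2.

2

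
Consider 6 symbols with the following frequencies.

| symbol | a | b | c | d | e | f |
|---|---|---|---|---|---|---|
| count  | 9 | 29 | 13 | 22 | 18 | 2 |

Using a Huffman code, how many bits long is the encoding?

Build the Huffman tree bottom-up:
combine f(2), a(9) → 11
combine 11, c(13) → 24
combine e(18), d(22) → 40
combine 24, b(29) → 53
combine 40, 53 → 93
Total encoded bits = sum of merged weights = 11 + 24 + 40 + 53 + 93 = 221.

221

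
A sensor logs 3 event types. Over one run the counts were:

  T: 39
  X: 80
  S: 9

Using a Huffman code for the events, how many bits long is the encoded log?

Greedily combine the two least-frequent nodes:
combine S(9), T(39) → 48
combine 48, X(80) → 128
The encoded length is the sum of every internal node's weight: 48 + 128 = 176 bits.

176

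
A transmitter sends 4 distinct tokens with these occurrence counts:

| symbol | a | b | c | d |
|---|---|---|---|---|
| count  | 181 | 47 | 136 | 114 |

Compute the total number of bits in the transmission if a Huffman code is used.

936

Greedily combine the two least-frequent nodes:
b(47) + d(114) → 161
c(136) + 161 → 297
a(181) + 297 → 478
Total encoded bits = sum of merged weights = 161 + 297 + 478 = 936.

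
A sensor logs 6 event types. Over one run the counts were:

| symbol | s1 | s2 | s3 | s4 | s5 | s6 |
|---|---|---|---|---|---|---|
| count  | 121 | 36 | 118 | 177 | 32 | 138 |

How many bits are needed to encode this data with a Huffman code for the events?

Build the Huffman tree bottom-up:
s5(32) + s2(36) → 68
68 + s3(118) → 186
s1(121) + s6(138) → 259
s4(177) + 186 → 363
259 + 363 → 622
Each symbol's bit-cost is frequency × depth; summing gives 1498 bits (equivalently 68 + 186 + 259 + 363 + 622).

1498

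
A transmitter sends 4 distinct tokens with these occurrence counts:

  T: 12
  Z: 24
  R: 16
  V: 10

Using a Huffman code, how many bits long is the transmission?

Merge the two smallest weights repeatedly:
merge V(10) and T(12): 22
merge R(16) and 22: 38
merge Z(24) and 38: 62
Total encoded bits = sum of merged weights = 22 + 38 + 62 = 122.

122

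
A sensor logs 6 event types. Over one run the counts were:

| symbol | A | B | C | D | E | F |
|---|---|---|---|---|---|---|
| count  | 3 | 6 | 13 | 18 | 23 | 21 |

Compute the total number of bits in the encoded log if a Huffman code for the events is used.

Greedily combine the two least-frequent nodes:
A(3) + B(6) → 9
9 + C(13) → 22
D(18) + F(21) → 39
22 + E(23) → 45
39 + 45 → 84
Total encoded bits = sum of merged weights = 9 + 22 + 39 + 45 + 84 = 199.

199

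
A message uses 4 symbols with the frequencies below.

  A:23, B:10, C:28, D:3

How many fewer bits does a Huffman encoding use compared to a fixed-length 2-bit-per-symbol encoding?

Fixed-length: 2 bits × 64 symbols = 128 bits.
Huffman merges:
D(3) + B(10) → 13
13 + A(23) → 36
C(28) + 36 → 64
Huffman total = 13 + 36 + 64 = 113 bits.
Saving = 128 − 113 = 15 bits.

15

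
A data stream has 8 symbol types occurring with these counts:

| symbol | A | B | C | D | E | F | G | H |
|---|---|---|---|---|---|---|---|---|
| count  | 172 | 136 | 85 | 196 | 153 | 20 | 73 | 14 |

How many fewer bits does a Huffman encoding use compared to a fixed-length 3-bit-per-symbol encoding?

Fixed-length: 3 bits × 849 symbols = 2547 bits.
Huffman merges:
merge H(14) and F(20): 34
merge 34 and G(73): 107
merge C(85) and 107: 192
merge B(136) and E(153): 289
merge A(172) and 192: 364
merge D(196) and 289: 485
merge 364 and 485: 849
Huffman total = 34 + 107 + 192 + 289 + 364 + 485 + 849 = 2320 bits.
Saving = 2547 − 2320 = 227 bits.

227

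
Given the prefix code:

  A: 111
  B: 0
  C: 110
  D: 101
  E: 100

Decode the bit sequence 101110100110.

Read left to right; each codeword is recognised as soon as it completes (prefix code):
  101→D | 110→C | 100→E | 110→C
Decoded message: DCEC

DCEC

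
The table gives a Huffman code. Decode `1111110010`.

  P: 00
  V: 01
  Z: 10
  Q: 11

Read left to right; each codeword is recognised as soon as it completes (prefix code):
  11→Q | 11→Q | 11→Q | 00→P | 10→Z
Decoded message: QQQPZ

QQQPZ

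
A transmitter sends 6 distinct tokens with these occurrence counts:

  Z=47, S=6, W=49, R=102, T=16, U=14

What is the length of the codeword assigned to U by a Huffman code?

Repeatedly merge the two smallest:
merge S(6) and U(14): 20
merge T(16) and 20: 36
merge 36 and Z(47): 83
merge W(49) and 83: 132
merge R(102) and 132: 234
U's leaf is at depth 5, giving a 5-bit codeword.

5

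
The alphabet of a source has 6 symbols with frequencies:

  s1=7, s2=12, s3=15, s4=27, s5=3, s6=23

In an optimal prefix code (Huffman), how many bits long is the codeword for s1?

4

Huffman merges, smallest pair first:
merge s5(3) and s1(7): 10
merge 10 and s2(12): 22
merge s3(15) and 22: 37
merge s6(23) and s4(27): 50
merge 37 and 50: 87
The subtree containing s1 is merged 4 times, so code length = 4.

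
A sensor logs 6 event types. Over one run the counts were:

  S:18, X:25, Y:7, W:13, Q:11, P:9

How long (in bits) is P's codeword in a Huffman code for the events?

Repeatedly merge the two smallest:
merge Y(7) and P(9): 16
merge Q(11) and W(13): 24
merge 16 and S(18): 34
merge 24 and X(25): 49
merge 34 and 49: 83
P's leaf is at depth 3, giving a 3-bit codeword.

3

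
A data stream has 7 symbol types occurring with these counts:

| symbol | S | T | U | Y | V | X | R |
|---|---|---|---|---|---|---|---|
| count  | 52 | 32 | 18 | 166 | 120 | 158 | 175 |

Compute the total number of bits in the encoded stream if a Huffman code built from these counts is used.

Greedily combine the two least-frequent nodes:
merge U(18) and T(32): 50
merge 50 and S(52): 102
merge 102 and V(120): 222
merge X(158) and Y(166): 324
merge R(175) and 222: 397
merge 324 and 397: 721
Each symbol's bit-cost is frequency × depth; summing gives 1816 bits (equivalently 50 + 102 + 222 + 324 + 397 + 721).

1816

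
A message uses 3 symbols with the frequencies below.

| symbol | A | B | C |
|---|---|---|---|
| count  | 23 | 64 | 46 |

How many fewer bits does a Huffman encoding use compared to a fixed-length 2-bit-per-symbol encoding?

64

Fixed-length: 2 bits × 133 symbols = 266 bits.
Huffman merges:
combine A(23), C(46) → 69
combine B(64), 69 → 133
Huffman total = 69 + 133 = 202 bits.
Saving = 266 − 202 = 64 bits.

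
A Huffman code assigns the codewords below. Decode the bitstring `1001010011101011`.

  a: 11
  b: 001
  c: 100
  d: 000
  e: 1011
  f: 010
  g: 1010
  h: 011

cghga

Read left to right; each codeword is recognised as soon as it completes (prefix code):
  100→c | 1010→g | 011→h | 1010→g | 11→a
Decoded message: cghga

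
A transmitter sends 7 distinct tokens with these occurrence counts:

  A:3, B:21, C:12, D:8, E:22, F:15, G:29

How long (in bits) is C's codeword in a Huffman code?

3

Build the tree from the bottom:
combine A(3), D(8) → 11
combine 11, C(12) → 23
combine F(15), B(21) → 36
combine E(22), 23 → 45
combine G(29), 36 → 65
combine 45, 65 → 110
C sits 3 levels below the root, so its codeword is 3 bits.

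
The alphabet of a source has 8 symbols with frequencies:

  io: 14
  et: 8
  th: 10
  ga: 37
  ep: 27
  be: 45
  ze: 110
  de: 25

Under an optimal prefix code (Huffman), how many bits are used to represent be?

Huffman merges, smallest pair first:
et(8) + th(10) → 18
io(14) + 18 → 32
de(25) + ep(27) → 52
32 + ga(37) → 69
be(45) + 52 → 97
69 + 97 → 166
ze(110) + 166 → 276
be's leaf is at depth 3, giving a 3-bit codeword.

3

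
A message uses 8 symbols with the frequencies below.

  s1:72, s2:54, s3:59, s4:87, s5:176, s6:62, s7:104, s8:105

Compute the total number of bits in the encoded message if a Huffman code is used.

Build the Huffman tree bottom-up:
s2(54) + s3(59) → 113
s6(62) + s1(72) → 134
s4(87) + s7(104) → 191
s8(105) + 113 → 218
134 + s5(176) → 310
191 + 218 → 409
310 + 409 → 719
Each symbol's bit-cost is frequency × depth; summing gives 2094 bits (equivalently 113 + 134 + 191 + 218 + 310 + 409 + 719).

2094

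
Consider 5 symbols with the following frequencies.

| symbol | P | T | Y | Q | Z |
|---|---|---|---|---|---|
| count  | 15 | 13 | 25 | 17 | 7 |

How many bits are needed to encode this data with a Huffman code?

Greedily combine the two least-frequent nodes:
Z(7) + T(13) → 20
P(15) + Q(17) → 32
20 + Y(25) → 45
32 + 45 → 77
Total encoded bits = sum of merged weights = 20 + 32 + 45 + 77 = 174.

174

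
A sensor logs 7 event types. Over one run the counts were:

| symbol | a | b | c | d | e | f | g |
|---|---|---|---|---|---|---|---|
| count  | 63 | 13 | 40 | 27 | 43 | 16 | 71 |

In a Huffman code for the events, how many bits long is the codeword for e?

Repeatedly merge the two smallest:
combine b(13), f(16) → 29
combine d(27), 29 → 56
combine c(40), e(43) → 83
combine 56, a(63) → 119
combine g(71), 83 → 154
combine 119, 154 → 273
The subtree containing e is merged 3 times, so code length = 3.

3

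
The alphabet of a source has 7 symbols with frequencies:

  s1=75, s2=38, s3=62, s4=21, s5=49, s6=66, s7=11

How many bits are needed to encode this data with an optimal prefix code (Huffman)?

Build the Huffman tree bottom-up:
combine s7(11), s4(21) → 32
combine 32, s2(38) → 70
combine s5(49), s3(62) → 111
combine s6(66), 70 → 136
combine s1(75), 111 → 186
combine 136, 186 → 322
The encoded length is the sum of every internal node's weight: 32 + 70 + 111 + 136 + 186 + 322 = 857 bits.

857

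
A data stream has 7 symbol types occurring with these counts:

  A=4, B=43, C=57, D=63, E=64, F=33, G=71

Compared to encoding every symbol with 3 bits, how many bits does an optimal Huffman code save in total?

Fixed-length: 3 bits × 335 symbols = 1005 bits.
Huffman merges:
combine A(4), F(33) → 37
combine 37, B(43) → 80
combine C(57), D(63) → 120
combine E(64), G(71) → 135
combine 80, 120 → 200
combine 135, 200 → 335
Huffman total = 37 + 80 + 120 + 135 + 200 + 335 = 907 bits.
Saving = 1005 − 907 = 98 bits.

98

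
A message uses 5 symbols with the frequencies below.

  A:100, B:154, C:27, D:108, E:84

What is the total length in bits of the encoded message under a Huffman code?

Greedily combine the two least-frequent nodes:
merge C(27) and E(84): 111
merge A(100) and D(108): 208
merge 111 and B(154): 265
merge 208 and 265: 473
Total encoded bits = sum of merged weights = 111 + 208 + 265 + 473 = 1057.

1057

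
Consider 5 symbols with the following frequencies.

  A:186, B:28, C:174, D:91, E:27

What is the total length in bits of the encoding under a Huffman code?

1027

Greedily combine the two least-frequent nodes:
combine E(27), B(28) → 55
combine 55, D(91) → 146
combine 146, C(174) → 320
combine A(186), 320 → 506
Total encoded bits = sum of merged weights = 55 + 146 + 320 + 506 = 1027.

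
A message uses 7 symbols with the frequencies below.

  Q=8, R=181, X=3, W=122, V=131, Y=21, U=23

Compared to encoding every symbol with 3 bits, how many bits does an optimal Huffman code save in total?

395

Fixed-length: 3 bits × 489 symbols = 1467 bits.
Huffman merges:
X(3) + Q(8) → 11
11 + Y(21) → 32
U(23) + 32 → 55
55 + W(122) → 177
V(131) + 177 → 308
R(181) + 308 → 489
Huffman total = 11 + 32 + 55 + 177 + 308 + 489 = 1072 bits.
Saving = 1467 − 1072 = 395 bits.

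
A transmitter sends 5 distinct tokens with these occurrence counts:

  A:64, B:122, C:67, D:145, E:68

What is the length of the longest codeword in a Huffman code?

Merge the two lowest-weight nodes at each step:
A(64) + C(67) → 131
E(68) + B(122) → 190
131 + D(145) → 276
190 + 276 → 466
Maximum depth reached is 3.

3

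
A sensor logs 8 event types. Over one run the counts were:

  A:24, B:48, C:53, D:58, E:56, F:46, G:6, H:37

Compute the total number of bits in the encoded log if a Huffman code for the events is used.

Merge the two smallest weights repeatedly:
G(6) + A(24) → 30
30 + H(37) → 67
F(46) + B(48) → 94
C(53) + E(56) → 109
D(58) + 67 → 125
94 + 109 → 203
125 + 203 → 328
Total encoded bits = sum of merged weights = 30 + 67 + 94 + 109 + 125 + 203 + 328 = 956.

956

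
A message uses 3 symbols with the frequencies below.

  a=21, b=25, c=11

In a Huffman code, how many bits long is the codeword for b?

Build the tree from the bottom:
merge c(11) and a(21): 32
merge b(25) and 32: 57
b is merged only at the final step, so code length = 1.

1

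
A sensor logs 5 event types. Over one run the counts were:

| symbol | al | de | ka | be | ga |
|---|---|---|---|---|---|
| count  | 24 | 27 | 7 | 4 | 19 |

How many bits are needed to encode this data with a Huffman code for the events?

Greedily combine the two least-frequent nodes:
be(4) + ka(7) → 11
11 + ga(19) → 30
al(24) + de(27) → 51
30 + 51 → 81
Total encoded bits = sum of merged weights = 11 + 30 + 51 + 81 = 173.

173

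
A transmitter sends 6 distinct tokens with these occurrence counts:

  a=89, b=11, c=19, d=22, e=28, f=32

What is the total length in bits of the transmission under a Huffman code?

Greedily combine the two least-frequent nodes:
combine b(11), c(19) → 30
combine d(22), e(28) → 50
combine 30, f(32) → 62
combine 50, 62 → 112
combine a(89), 112 → 201
Total encoded bits = sum of merged weights = 30 + 50 + 62 + 112 + 201 = 455.

455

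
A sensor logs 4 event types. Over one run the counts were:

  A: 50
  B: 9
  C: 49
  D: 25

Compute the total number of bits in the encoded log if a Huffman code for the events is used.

Greedily combine the two least-frequent nodes:
combine B(9), D(25) → 34
combine 34, C(49) → 83
combine A(50), 83 → 133
Total encoded bits = sum of merged weights = 34 + 83 + 133 = 250.

250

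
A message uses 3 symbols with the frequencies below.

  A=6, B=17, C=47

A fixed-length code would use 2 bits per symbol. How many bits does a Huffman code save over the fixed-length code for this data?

47

Fixed-length: 2 bits × 70 symbols = 140 bits.
Huffman merges:
A(6) + B(17) → 23
23 + C(47) → 70
Huffman total = 23 + 70 = 93 bits.
Saving = 140 − 93 = 47 bits.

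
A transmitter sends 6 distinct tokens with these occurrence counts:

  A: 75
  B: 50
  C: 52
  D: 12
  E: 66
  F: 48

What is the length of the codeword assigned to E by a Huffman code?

2

Huffman merges, smallest pair first:
merge D(12) and F(48): 60
merge B(50) and C(52): 102
merge 60 and E(66): 126
merge A(75) and 102: 177
merge 126 and 177: 303
E's leaf is at depth 2, giving a 2-bit codeword.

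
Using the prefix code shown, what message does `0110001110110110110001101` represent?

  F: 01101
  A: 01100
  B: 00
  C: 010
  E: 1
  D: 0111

ADFEAF

Read left to right; each codeword is recognised as soon as it completes (prefix code):
  01100→A | 0111→D | 01101→F | 1→E | 01100→A | 01101→F
Decoded message: ADFEAF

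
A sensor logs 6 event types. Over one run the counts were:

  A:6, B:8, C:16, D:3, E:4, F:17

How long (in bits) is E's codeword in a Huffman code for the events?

4

Repeatedly merge the two smallest:
merge D(3) and E(4): 7
merge A(6) and 7: 13
merge B(8) and 13: 21
merge C(16) and F(17): 33
merge 21 and 33: 54
The subtree containing E is merged 4 times, so code length = 4.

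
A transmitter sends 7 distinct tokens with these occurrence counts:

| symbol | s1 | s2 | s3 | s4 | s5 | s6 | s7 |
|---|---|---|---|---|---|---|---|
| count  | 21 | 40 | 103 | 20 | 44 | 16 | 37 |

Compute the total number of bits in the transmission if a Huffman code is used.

Build the Huffman tree bottom-up:
merge s6(16) and s4(20): 36
merge s1(21) and 36: 57
merge s7(37) and s2(40): 77
merge s5(44) and 57: 101
merge 77 and 101: 178
merge s3(103) and 178: 281
Total encoded bits = sum of merged weights = 36 + 57 + 77 + 101 + 178 + 281 = 730.

730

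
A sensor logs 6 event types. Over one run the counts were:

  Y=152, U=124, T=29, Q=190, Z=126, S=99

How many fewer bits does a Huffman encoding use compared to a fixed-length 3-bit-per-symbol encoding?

342

Fixed-length: 3 bits × 720 symbols = 2160 bits.
Huffman merges:
T(29) + S(99) → 128
U(124) + Z(126) → 250
128 + Y(152) → 280
Q(190) + 250 → 440
280 + 440 → 720
Huffman total = 128 + 250 + 280 + 440 + 720 = 1818 bits.
Saving = 2160 − 1818 = 342 bits.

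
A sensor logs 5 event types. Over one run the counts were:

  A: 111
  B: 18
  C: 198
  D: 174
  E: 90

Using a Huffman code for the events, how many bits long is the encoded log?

Merge the two smallest weights repeatedly:
B(18) + E(90) → 108
108 + A(111) → 219
D(174) + C(198) → 372
219 + 372 → 591
Total encoded bits = sum of merged weights = 108 + 219 + 372 + 591 = 1290.

1290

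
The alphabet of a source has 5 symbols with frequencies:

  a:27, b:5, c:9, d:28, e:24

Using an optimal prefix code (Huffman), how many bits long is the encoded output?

Greedily combine the two least-frequent nodes:
combine b(5), c(9) → 14
combine 14, e(24) → 38
combine a(27), d(28) → 55
combine 38, 55 → 93
The encoded length is the sum of every internal node's weight: 14 + 38 + 55 + 93 = 200 bits.

200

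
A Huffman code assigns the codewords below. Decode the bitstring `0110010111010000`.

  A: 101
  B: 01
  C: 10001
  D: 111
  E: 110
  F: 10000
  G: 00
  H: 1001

BHBEF

Read left to right; each codeword is recognised as soon as it completes (prefix code):
  01→B | 1001→H | 01→B | 110→E | 10000→F
Decoded message: BHBEF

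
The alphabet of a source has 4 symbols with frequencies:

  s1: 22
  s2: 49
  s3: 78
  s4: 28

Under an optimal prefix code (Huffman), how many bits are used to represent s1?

Repeatedly merge the two smallest:
s1(22) + s4(28) → 50
s2(49) + 50 → 99
s3(78) + 99 → 177
s1 sits 3 levels below the root, so its codeword is 3 bits.

3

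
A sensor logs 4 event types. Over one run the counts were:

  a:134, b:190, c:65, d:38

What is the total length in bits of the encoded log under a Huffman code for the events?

Merge the two smallest weights repeatedly:
combine d(38), c(65) → 103
combine 103, a(134) → 237
combine b(190), 237 → 427
Total encoded bits = sum of merged weights = 103 + 237 + 427 = 767.

767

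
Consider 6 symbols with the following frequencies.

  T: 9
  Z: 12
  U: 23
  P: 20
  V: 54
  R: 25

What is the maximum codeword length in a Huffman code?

Merge the two lowest-weight nodes at each step:
T(9) + Z(12) → 21
P(20) + 21 → 41
U(23) + R(25) → 48
41 + 48 → 89
V(54) + 89 → 143
Maximum depth reached is 4.

4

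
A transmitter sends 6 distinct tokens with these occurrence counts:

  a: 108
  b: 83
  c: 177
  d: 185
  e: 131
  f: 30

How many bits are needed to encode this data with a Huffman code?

1762

Build the Huffman tree bottom-up:
f(30) + b(83) → 113
a(108) + 113 → 221
e(131) + c(177) → 308
d(185) + 221 → 406
308 + 406 → 714
Each symbol's bit-cost is frequency × depth; summing gives 1762 bits (equivalently 113 + 221 + 308 + 406 + 714).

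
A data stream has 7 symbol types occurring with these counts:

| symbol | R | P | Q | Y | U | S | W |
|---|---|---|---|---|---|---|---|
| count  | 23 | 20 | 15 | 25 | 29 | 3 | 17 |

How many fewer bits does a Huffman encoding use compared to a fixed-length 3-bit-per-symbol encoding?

Fixed-length: 3 bits × 132 symbols = 396 bits.
Huffman merges:
combine S(3), Q(15) → 18
combine W(17), 18 → 35
combine P(20), R(23) → 43
combine Y(25), U(29) → 54
combine 35, 43 → 78
combine 54, 78 → 132
Huffman total = 18 + 35 + 43 + 54 + 78 + 132 = 360 bits.
Saving = 396 − 360 = 36 bits.

36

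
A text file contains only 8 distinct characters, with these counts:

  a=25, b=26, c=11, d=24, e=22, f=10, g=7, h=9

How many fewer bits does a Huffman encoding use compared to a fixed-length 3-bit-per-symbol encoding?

14

Fixed-length: 3 bits × 134 symbols = 402 bits.
Huffman merges:
combine g(7), h(9) → 16
combine f(10), c(11) → 21
combine 16, 21 → 37
combine e(22), d(24) → 46
combine a(25), b(26) → 51
combine 37, 46 → 83
combine 51, 83 → 134
Huffman total = 16 + 21 + 37 + 46 + 51 + 83 + 134 = 388 bits.
Saving = 402 − 388 = 14 bits.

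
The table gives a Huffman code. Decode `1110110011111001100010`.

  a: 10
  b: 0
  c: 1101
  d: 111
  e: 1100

Read left to right; each codeword is recognised as soon as it completes (prefix code):
  111→d | 0→b | 1100→e | 111→d | 1100→e | 1100→e | 0→b | 10→a
Decoded message: dbedeeba

dbedeeba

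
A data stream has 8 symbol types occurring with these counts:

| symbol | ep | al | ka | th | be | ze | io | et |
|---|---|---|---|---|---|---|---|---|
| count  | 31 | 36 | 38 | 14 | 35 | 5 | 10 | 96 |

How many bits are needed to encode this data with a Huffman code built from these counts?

705

Greedily combine the two least-frequent nodes:
combine ze(5), io(10) → 15
combine th(14), 15 → 29
combine 29, ep(31) → 60
combine be(35), al(36) → 71
combine ka(38), 60 → 98
combine 71, et(96) → 167
combine 98, 167 → 265
Each symbol's bit-cost is frequency × depth; summing gives 705 bits (equivalently 15 + 29 + 60 + 71 + 98 + 167 + 265).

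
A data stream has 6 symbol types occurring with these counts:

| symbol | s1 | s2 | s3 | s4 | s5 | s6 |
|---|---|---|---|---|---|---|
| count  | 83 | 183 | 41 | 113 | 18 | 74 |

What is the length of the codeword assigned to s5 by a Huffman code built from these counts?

4

Repeatedly merge the two smallest:
combine s5(18), s3(41) → 59
combine 59, s6(74) → 133
combine s1(83), s4(113) → 196
combine 133, s2(183) → 316
combine 196, 316 → 512
s5 sits 4 levels below the root, so its codeword is 4 bits.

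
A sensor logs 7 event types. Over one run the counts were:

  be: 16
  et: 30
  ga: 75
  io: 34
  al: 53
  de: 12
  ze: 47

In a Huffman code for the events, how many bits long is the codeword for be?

Huffman merges, smallest pair first:
de(12) + be(16) → 28
28 + et(30) → 58
io(34) + ze(47) → 81
al(53) + 58 → 111
ga(75) + 81 → 156
111 + 156 → 267
be sits 4 levels below the root, so its codeword is 4 bits.

4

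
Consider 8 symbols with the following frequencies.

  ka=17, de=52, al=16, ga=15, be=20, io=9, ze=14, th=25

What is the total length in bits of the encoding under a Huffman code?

475

Build the Huffman tree bottom-up:
io(9) + ze(14) → 23
ga(15) + al(16) → 31
ka(17) + be(20) → 37
23 + th(25) → 48
31 + 37 → 68
48 + de(52) → 100
68 + 100 → 168
The encoded length is the sum of every internal node's weight: 23 + 31 + 37 + 48 + 68 + 100 + 168 = 475 bits.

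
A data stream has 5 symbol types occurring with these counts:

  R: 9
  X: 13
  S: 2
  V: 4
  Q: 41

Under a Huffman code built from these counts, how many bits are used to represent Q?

1

Build the tree from the bottom:
merge S(2) and V(4): 6
merge 6 and R(9): 15
merge X(13) and 15: 28
merge 28 and Q(41): 69
Q is merged only at the final step, so code length = 1.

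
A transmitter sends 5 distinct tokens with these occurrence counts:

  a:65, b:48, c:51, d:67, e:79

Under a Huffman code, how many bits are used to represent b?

Huffman merges, smallest pair first:
combine b(48), c(51) → 99
combine a(65), d(67) → 132
combine e(79), 99 → 178
combine 132, 178 → 310
b sits 3 levels below the root, so its codeword is 3 bits.

3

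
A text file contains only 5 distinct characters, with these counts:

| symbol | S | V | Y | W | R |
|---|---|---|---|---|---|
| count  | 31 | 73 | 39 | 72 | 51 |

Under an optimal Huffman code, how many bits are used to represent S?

3

Huffman merges, smallest pair first:
combine S(31), Y(39) → 70
combine R(51), 70 → 121
combine W(72), V(73) → 145
combine 121, 145 → 266
S's leaf is at depth 3, giving a 3-bit codeword.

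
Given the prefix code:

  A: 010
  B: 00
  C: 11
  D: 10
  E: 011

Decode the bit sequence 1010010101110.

Read left to right; each codeword is recognised as soon as it completes (prefix code):
  10→D | 10→D | 010→A | 10→D | 11→C | 10→D
Decoded message: DDADCD

DDADCD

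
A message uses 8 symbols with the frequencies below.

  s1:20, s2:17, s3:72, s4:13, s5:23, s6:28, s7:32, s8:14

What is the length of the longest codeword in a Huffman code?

Merge the two lowest-weight nodes at each step:
combine s4(13), s8(14) → 27
combine s2(17), s1(20) → 37
combine s5(23), 27 → 50
combine s6(28), s7(32) → 60
combine 37, 50 → 87
combine 60, s3(72) → 132
combine 87, 132 → 219
The rarest symbols sit at the bottom; the longest codeword is 4 bits.

4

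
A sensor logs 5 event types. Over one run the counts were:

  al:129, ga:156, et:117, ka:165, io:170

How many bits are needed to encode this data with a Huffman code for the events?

Greedily combine the two least-frequent nodes:
et(117) + al(129) → 246
ga(156) + ka(165) → 321
io(170) + 246 → 416
321 + 416 → 737
Total encoded bits = sum of merged weights = 246 + 321 + 416 + 737 = 1720.

1720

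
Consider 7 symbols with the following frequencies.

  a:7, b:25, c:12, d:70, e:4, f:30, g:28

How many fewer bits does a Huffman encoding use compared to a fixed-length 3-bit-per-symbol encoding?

106

Fixed-length: 3 bits × 176 symbols = 528 bits.
Huffman merges:
combine e(4), a(7) → 11
combine 11, c(12) → 23
combine 23, b(25) → 48
combine g(28), f(30) → 58
combine 48, 58 → 106
combine d(70), 106 → 176
Huffman total = 11 + 23 + 48 + 58 + 106 + 176 = 422 bits.
Saving = 528 − 422 = 106 bits.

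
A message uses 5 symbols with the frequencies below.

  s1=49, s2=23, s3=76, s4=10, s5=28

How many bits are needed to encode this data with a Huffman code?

390

Merge the two smallest weights repeatedly:
merge s4(10) and s2(23): 33
merge s5(28) and 33: 61
merge s1(49) and 61: 110
merge s3(76) and 110: 186
The encoded length is the sum of every internal node's weight: 33 + 61 + 110 + 186 = 390 bits.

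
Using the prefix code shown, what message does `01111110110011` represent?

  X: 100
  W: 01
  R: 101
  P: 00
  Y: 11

Read left to right; each codeword is recognised as soon as it completes (prefix code):
  01→W | 11→Y | 11→Y | 101→R | 100→X | 11→Y
Decoded message: WYYRXY

WYYRXY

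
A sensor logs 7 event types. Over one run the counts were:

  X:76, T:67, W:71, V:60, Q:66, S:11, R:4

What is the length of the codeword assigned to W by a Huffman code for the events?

2

Build the tree from the bottom:
combine R(4), S(11) → 15
combine 15, V(60) → 75
combine Q(66), T(67) → 133
combine W(71), 75 → 146
combine X(76), 133 → 209
combine 146, 209 → 355
W's leaf is at depth 2, giving a 2-bit codeword.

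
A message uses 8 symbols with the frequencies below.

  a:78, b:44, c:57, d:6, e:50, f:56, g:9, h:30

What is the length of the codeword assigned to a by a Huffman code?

2

Repeatedly merge the two smallest:
merge d(6) and g(9): 15
merge 15 and h(30): 45
merge b(44) and 45: 89
merge e(50) and f(56): 106
merge c(57) and a(78): 135
merge 89 and 106: 195
merge 135 and 195: 330
The subtree containing a is merged 2 times, so code length = 2.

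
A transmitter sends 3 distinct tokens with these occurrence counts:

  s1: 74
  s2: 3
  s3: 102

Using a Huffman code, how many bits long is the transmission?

256

Build the Huffman tree bottom-up:
merge s2(3) and s1(74): 77
merge 77 and s3(102): 179
Total encoded bits = sum of merged weights = 77 + 179 = 256.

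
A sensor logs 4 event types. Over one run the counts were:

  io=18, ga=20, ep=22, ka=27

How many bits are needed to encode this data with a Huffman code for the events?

174

Merge the two smallest weights repeatedly:
io(18) + ga(20) → 38
ep(22) + ka(27) → 49
38 + 49 → 87
Total encoded bits = sum of merged weights = 38 + 49 + 87 = 174.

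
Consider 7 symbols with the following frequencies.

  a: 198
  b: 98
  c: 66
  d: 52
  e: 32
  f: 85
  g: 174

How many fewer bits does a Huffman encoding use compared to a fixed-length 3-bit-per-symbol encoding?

288

Fixed-length: 3 bits × 705 symbols = 2115 bits.
Huffman merges:
merge e(32) and d(52): 84
merge c(66) and 84: 150
merge f(85) and b(98): 183
merge 150 and g(174): 324
merge 183 and a(198): 381
merge 324 and 381: 705
Huffman total = 84 + 150 + 183 + 324 + 381 + 705 = 1827 bits.
Saving = 2115 − 1827 = 288 bits.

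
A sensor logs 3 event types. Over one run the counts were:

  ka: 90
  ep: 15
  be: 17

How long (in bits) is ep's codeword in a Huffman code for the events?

2

Repeatedly merge the two smallest:
ep(15) + be(17) → 32
32 + ka(90) → 122
ep's leaf is at depth 2, giving a 2-bit codeword.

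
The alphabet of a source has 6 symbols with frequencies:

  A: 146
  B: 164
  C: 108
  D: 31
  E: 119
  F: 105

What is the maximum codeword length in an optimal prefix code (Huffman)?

Merge the two lowest-weight nodes at each step:
D(31) + F(105) → 136
C(108) + E(119) → 227
136 + A(146) → 282
B(164) + 227 → 391
282 + 391 → 673
The rarest symbols sit at the bottom; the longest codeword is 3 bits.

3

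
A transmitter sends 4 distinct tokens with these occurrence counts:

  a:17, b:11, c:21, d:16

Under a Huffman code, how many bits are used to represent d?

Build the tree from the bottom:
merge b(11) and d(16): 27
merge a(17) and c(21): 38
merge 27 and 38: 65
The subtree containing d is merged 2 times, so code length = 2.

2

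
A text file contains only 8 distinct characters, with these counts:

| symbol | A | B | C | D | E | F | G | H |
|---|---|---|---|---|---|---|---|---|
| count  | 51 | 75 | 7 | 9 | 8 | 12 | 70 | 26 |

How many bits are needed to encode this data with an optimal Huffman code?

Greedily combine the two least-frequent nodes:
C(7) + E(8) → 15
D(9) + F(12) → 21
15 + 21 → 36
H(26) + 36 → 62
A(51) + 62 → 113
G(70) + B(75) → 145
113 + 145 → 258
Each symbol's bit-cost is frequency × depth; summing gives 650 bits (equivalently 15 + 21 + 36 + 62 + 113 + 145 + 258).

650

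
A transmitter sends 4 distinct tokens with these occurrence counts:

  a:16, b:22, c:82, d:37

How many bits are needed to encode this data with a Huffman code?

Merge the two smallest weights repeatedly:
a(16) + b(22) → 38
d(37) + 38 → 75
75 + c(82) → 157
Total encoded bits = sum of merged weights = 38 + 75 + 157 = 270.

270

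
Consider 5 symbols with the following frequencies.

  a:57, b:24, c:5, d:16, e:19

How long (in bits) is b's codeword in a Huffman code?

Huffman merges, smallest pair first:
merge c(5) and d(16): 21
merge e(19) and 21: 40
merge b(24) and 40: 64
merge a(57) and 64: 121
b sits 2 levels below the root, so its codeword is 2 bits.

2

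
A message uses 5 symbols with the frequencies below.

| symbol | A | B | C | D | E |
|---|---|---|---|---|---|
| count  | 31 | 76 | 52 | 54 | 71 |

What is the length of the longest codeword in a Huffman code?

3

Merge the two lowest-weight nodes at each step:
combine A(31), C(52) → 83
combine D(54), E(71) → 125
combine B(76), 83 → 159
combine 125, 159 → 284
Maximum depth reached is 3.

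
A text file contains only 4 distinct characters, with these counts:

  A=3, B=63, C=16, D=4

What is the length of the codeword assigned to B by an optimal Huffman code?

1

Build the tree from the bottom:
merge A(3) and D(4): 7
merge 7 and C(16): 23
merge 23 and B(63): 86
B sits one level below the root: a 1-bit codeword.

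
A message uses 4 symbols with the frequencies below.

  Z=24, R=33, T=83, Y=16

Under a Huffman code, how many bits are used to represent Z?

3

Huffman merges, smallest pair first:
merge Y(16) and Z(24): 40
merge R(33) and 40: 73
merge 73 and T(83): 156
The subtree containing Z is merged 3 times, so code length = 3.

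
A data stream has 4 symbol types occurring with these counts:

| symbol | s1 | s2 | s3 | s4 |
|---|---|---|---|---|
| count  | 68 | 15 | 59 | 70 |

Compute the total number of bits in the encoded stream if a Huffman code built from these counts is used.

Merge the two smallest weights repeatedly:
s2(15) + s3(59) → 74
s1(68) + s4(70) → 138
74 + 138 → 212
The encoded length is the sum of every internal node's weight: 74 + 138 + 212 = 424 bits.

424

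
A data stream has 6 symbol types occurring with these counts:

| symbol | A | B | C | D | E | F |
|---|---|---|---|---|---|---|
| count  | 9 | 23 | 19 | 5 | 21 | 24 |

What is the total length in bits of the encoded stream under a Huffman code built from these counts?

Merge the two smallest weights repeatedly:
D(5) + A(9) → 14
14 + C(19) → 33
E(21) + B(23) → 44
F(24) + 33 → 57
44 + 57 → 101
The encoded length is the sum of every internal node's weight: 14 + 33 + 44 + 57 + 101 = 249 bits.

249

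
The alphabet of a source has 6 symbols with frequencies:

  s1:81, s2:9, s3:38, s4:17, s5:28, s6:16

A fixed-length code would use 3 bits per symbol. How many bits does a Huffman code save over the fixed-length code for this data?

Fixed-length: 3 bits × 189 symbols = 567 bits.
Huffman merges:
combine s2(9), s6(16) → 25
combine s4(17), 25 → 42
combine s5(28), s3(38) → 66
combine 42, 66 → 108
combine s1(81), 108 → 189
Huffman total = 25 + 42 + 66 + 108 + 189 = 430 bits.
Saving = 567 − 430 = 137 bits.

137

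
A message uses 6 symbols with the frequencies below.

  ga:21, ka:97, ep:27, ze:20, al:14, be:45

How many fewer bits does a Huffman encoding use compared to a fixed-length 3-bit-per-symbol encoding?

160

Fixed-length: 3 bits × 224 symbols = 672 bits.
Huffman merges:
merge al(14) and ze(20): 34
merge ga(21) and ep(27): 48
merge 34 and be(45): 79
merge 48 and 79: 127
merge ka(97) and 127: 224
Huffman total = 34 + 48 + 79 + 127 + 224 = 512 bits.
Saving = 672 − 512 = 160 bits.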